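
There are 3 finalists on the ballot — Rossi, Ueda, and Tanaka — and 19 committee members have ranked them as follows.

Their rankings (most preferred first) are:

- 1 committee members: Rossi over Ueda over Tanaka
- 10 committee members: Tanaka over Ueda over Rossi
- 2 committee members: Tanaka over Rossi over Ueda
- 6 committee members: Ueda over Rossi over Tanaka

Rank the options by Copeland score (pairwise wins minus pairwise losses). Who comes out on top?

Pairwise results:
  Rossi vs Ueda: Ueda wins 16–3.
  Rossi vs Tanaka: Tanaka wins 12–7.
  Ueda vs Tanaka: Tanaka wins 12–7.
Copeland scores (wins − losses):
  Rossi: 0 − 2 = -2
  Ueda: 1 − 1 = 0
  Tanaka: 2 − 0 = 2
Tanaka has the best Copeland score.

Tanaka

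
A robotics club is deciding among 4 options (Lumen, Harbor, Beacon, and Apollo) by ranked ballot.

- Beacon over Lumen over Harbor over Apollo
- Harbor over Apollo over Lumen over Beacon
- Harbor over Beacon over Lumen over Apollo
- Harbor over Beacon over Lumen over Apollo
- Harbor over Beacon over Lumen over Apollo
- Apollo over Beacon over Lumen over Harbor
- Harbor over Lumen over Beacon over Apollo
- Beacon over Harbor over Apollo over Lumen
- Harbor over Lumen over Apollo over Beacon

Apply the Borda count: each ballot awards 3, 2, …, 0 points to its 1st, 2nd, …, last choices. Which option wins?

Borda scores:
  Lumen: 2 + 1 + 1 + 1 + 1 + 1 + 2 + 0 + 2 = 11
  Harbor: 1 + 3 + 3 + 3 + 3 + 0 + 3 + 2 + 3 = 21
  Beacon: 3 + 0 + 2 + 2 + 2 + 2 + 1 + 3 + 0 = 15
  Apollo: 0 + 2 + 0 + 0 + 0 + 3 + 0 + 1 + 1 = 7
Harbor has the highest total.

Harbor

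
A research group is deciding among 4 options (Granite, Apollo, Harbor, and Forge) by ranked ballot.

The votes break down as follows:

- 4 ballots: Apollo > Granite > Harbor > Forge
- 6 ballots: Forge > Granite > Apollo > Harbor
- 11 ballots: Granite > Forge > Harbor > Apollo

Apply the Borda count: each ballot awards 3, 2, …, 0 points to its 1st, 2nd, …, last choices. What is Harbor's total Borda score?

Borda scores:
  Granite: 4·2 + 6·2 + 11·3 = 53
  Apollo: 4·3 + 6·1 + 11·0 = 18
  Harbor: 4·1 + 6·0 + 11·1 = 15
  Forge: 4·0 + 6·3 + 11·2 = 40

15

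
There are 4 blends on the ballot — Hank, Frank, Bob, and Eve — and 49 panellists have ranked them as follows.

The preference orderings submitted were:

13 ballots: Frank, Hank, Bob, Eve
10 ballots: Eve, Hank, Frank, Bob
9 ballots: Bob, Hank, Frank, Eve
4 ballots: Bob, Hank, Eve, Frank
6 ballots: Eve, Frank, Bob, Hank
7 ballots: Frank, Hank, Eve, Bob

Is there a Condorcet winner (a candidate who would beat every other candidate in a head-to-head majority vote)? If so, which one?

Head-to-head results (49 voters total):
Hank vs Frank: Frank wins 26–23.
Hank vs Bob: Hank wins 30–19.
Hank vs Eve: Hank wins 33–16.
Frank vs Bob: Frank wins 36–13.
Frank vs Eve: Frank wins 29–20.
Bob vs Eve: Bob wins 26–23.
Frank beats each rival — Hank (26–23), Bob (36–13), Eve (29–20) — so Frank is the Condorcet winner.

Frank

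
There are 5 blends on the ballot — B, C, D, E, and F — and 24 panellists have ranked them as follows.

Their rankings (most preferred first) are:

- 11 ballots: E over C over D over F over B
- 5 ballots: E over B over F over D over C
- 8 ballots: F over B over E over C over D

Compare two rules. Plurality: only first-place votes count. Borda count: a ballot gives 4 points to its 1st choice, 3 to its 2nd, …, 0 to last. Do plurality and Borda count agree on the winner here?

Plurality first-place counts: B 0, C 0, D 0, E 16, F 8 → E.
Borda totals: B 39, C 41, D 27, E 80, F 53 → E.
The two rules agree on E.

Yes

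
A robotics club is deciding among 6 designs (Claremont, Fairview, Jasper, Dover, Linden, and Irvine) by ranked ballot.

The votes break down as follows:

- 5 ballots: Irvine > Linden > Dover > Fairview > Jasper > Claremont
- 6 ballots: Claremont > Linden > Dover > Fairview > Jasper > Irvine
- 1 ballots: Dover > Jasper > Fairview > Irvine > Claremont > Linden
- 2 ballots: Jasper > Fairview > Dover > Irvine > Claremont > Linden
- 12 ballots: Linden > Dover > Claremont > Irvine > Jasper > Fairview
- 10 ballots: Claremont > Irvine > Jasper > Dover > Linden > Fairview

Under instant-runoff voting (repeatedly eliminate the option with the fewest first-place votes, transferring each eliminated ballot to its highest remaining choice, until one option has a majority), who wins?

Claremont

Round 1: Claremont 16, Linden 12, Irvine 5, Jasper 2, Dover 1, Fairview 0. Fairview has the fewest and is eliminated.
Round 2: Claremont 16, Linden 12, Irvine 5, Jasper 2, Dover 1. Dover has the fewest and is eliminated.
Round 3: Claremont 16, Linden 12, Irvine 5, Jasper 3. Jasper has the fewest and is eliminated.
Round 4: Claremont 16, Linden 12, Irvine 8. Irvine has the fewest and is eliminated.
Round 5: Claremont 19, Linden 17. Claremont has a majority.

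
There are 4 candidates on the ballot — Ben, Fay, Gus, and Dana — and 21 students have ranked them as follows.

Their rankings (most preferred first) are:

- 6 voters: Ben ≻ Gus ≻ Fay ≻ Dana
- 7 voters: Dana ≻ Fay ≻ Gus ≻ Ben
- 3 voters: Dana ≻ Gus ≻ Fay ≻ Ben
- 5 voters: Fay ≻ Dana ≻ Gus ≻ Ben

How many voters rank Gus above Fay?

Ballots ranking Gus above Fay: 6+3 = 9.
Ballots ranking Fay above Gus: 7+5 = 12.
So 9 of 21 voters prefer Gus to Fay.

9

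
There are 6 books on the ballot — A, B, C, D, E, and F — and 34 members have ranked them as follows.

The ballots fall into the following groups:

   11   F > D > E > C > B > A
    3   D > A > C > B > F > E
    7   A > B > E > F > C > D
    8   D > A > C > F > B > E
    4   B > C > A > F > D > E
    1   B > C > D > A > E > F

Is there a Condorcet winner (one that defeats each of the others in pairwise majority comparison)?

No

Head-to-head results (34 voters total):
A vs B: A wins 18–16.
A vs C: A wins 18–16.
A vs D: D wins 23–11.
A vs E: A wins 23–11.
A vs F: A wins 23–11.
B vs C: C wins 22–12.
B vs D: D wins 22–12.
B vs E: B wins 23–11.
B vs F: F wins 19–15.
C vs D: D wins 22–12.
C vs E: E wins 18–16.
C vs F: F wins 18–16.
D vs E: D wins 27–7.
D vs F: F wins 22–12.
E vs F: F wins 26–8.
No candidate beats all others: A beats F beats D beats A, a majority cycle.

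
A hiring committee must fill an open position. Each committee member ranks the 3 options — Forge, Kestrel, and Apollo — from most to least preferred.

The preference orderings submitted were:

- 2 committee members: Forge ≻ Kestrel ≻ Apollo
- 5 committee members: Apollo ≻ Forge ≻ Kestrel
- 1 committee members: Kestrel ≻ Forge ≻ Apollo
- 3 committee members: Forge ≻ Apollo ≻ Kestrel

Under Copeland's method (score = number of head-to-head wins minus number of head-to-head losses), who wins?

Pairwise results:
  Forge vs Kestrel: Forge wins 10–1.
  Forge vs Apollo: Forge wins 6–5.
  Kestrel vs Apollo: Apollo wins 8–3.
Copeland scores (wins − losses):
  Forge: 2 − 0 = 2
  Kestrel: 0 − 2 = -2
  Apollo: 1 − 1 = 0
Forge has the best Copeland score.

Forge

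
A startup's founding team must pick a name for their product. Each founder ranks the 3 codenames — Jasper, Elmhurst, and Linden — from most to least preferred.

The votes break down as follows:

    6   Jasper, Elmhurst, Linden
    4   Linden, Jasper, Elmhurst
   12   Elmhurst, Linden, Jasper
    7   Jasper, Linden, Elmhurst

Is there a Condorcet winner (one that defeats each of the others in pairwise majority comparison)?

Head-to-head results (29 voters total):
Jasper vs Elmhurst: Jasper wins 17–12.
Jasper vs Linden: Linden wins 16–13.
Elmhurst vs Linden: Elmhurst wins 18–11.
No candidate beats all others: Jasper beats Elmhurst beats Linden beats Jasper, a majority cycle.

No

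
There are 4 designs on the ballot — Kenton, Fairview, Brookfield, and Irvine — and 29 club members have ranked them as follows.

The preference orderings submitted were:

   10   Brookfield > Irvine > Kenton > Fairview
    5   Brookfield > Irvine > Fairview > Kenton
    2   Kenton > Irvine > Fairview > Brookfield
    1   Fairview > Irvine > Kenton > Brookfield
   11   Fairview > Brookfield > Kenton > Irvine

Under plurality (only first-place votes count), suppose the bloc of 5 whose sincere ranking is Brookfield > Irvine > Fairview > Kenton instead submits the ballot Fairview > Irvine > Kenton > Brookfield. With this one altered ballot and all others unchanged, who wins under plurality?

First-place totals with the altered ballot: Kenton 2, Fairview 17, Brookfield 10, Irvine 0.
The switch changes the winner from Brookfield to Fairview.

Fairview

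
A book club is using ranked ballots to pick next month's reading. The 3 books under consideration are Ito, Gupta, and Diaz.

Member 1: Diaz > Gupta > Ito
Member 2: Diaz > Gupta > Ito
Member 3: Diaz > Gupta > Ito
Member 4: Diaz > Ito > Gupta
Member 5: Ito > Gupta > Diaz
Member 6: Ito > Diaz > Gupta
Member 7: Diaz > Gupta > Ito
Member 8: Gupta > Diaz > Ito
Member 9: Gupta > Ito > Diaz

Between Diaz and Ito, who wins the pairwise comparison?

Ballots ranking Diaz above Ito: 6.
Ballots ranking Ito above Diaz: 3.
Diaz wins the head-to-head, 6–3.

Diaz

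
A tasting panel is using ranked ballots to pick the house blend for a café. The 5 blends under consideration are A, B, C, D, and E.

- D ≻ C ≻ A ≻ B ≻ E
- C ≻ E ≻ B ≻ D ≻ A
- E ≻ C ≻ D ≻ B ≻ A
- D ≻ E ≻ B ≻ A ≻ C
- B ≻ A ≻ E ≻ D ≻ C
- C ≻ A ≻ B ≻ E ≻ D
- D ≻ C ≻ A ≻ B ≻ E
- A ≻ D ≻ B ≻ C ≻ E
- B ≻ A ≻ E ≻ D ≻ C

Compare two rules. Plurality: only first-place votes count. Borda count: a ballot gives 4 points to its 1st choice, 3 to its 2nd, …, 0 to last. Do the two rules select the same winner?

Yes

Plurality first-place counts: A 1, B 2, C 2, D 3, E 1 → D.
Borda totals: A 18, B 19, C 18, D 20, E 15 → D.
The two rules agree on D.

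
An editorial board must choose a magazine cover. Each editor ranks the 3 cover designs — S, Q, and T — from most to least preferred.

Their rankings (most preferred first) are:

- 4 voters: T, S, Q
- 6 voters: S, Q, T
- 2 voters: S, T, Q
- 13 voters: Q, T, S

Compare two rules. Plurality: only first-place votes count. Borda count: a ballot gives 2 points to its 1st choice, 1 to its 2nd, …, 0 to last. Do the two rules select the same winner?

Plurality first-place counts: S 8, Q 13, T 4 → Q.
Borda totals: S 20, Q 32, T 23 → Q.
The two rules agree on Q.

Yes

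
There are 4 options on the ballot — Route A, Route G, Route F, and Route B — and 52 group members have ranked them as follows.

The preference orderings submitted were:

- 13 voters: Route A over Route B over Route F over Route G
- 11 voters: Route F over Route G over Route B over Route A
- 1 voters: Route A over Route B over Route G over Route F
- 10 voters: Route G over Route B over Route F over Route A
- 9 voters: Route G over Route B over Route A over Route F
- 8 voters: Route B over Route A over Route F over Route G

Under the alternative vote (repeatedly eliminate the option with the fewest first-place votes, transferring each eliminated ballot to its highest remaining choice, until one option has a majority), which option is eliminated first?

Route B

Round 1: Route G 19, Route A 14, Route F 11, Route B 8. Route B has the fewest and is eliminated.
Round 2: Route A 22, Route G 19, Route F 11. Route F has the fewest and is eliminated.
Round 3: Route G 30, Route A 22. Route G has a majority.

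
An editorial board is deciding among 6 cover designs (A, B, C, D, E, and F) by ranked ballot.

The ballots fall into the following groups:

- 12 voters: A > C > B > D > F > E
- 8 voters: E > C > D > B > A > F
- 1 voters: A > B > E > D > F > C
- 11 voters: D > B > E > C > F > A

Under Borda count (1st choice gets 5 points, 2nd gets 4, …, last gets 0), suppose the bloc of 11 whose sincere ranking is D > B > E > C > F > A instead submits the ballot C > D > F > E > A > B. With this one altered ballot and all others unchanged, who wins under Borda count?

Borda totals with the altered ballot: A 84, B 56, C 135, D 94, E 65, F 46.
The switch changes the winner from D to C.

C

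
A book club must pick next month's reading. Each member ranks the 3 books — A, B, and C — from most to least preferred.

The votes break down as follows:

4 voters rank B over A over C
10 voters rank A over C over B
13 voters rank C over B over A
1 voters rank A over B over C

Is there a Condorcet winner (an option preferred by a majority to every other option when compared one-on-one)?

No

Head-to-head results (28 voters total):
A vs B: B wins 17–11.
A vs C: A wins 15–13.
B vs C: C wins 23–5.
No candidate beats all others: A beats C beats B beats A, a majority cycle.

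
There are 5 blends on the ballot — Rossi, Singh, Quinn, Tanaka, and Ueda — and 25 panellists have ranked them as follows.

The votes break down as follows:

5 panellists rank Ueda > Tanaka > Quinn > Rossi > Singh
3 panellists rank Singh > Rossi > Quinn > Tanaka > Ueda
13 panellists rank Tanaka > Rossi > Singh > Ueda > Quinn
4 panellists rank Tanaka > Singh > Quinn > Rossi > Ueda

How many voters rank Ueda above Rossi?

5

Ballots ranking Ueda above Rossi: 5.
Ballots ranking Rossi above Ueda: 3+13+4 = 20.
So 5 of 25 voters prefer Ueda to Rossi.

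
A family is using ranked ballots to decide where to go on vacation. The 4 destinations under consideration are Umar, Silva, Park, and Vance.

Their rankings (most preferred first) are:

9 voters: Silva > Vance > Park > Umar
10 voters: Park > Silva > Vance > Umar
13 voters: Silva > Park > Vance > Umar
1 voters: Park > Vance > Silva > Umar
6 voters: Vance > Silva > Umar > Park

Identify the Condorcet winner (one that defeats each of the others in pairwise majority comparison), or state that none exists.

Silva

Head-to-head results (39 voters total):
Umar vs Silva: Silva wins 39–0.
Umar vs Park: Park wins 33–6.
Umar vs Vance: Vance wins 39–0.
Silva vs Park: Silva wins 28–11.
Silva vs Vance: Silva wins 32–7.
Park vs Vance: Park wins 24–15.
Silva beats each rival — Umar (39–0), Park (28–11), Vance (32–7) — so Silva is the Condorcet winner.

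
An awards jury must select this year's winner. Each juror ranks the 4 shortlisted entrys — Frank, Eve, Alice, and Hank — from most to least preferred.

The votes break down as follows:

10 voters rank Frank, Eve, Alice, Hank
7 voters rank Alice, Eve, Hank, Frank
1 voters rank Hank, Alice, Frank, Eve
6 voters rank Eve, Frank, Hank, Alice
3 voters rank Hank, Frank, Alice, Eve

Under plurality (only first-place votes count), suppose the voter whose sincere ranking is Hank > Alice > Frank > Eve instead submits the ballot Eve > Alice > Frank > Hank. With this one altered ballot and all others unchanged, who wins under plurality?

First-place totals with the altered ballot: Frank 10, Eve 7, Alice 7, Hank 3.
The winner is unchanged: still Frank.

Frank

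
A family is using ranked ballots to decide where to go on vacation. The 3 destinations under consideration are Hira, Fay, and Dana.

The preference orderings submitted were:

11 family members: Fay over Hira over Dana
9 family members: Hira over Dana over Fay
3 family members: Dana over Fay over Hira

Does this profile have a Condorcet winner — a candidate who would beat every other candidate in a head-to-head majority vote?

No

Head-to-head results (23 voters total):
Hira vs Fay: Fay wins 14–9.
Hira vs Dana: Hira wins 20–3.
Fay vs Dana: Dana wins 12–11.
No candidate beats all others: Hira beats Dana beats Fay beats Hira, a majority cycle.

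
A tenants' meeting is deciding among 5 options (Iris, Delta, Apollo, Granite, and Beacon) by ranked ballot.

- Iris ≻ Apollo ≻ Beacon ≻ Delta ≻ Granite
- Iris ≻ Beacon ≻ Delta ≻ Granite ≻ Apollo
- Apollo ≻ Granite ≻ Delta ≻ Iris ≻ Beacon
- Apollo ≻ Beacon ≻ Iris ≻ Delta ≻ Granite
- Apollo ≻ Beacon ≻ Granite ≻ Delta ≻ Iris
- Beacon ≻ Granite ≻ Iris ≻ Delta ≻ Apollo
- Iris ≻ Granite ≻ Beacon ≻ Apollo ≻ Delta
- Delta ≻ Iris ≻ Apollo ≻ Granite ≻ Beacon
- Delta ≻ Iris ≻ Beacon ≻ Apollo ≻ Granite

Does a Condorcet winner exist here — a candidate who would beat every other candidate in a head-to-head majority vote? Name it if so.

Head-to-head results (9 voters total):
Iris vs Delta: Iris wins 5–4.
Iris vs Apollo: Iris wins 6–3.
Iris vs Granite: Iris wins 6–3.
Iris vs Beacon: Iris wins 6–3.
Delta vs Apollo: Apollo wins 5–4.
Delta vs Granite: Delta wins 5–4.
Delta vs Beacon: Beacon wins 6–3.
Apollo vs Granite: Apollo wins 6–3.
Apollo vs Beacon: Apollo wins 5–4.
Granite vs Beacon: Beacon wins 6–3.
Iris beats each rival — Delta (5–4), Apollo (6–3), Granite (6–3), Beacon (6–3) — so Iris is the Condorcet winner.

Iris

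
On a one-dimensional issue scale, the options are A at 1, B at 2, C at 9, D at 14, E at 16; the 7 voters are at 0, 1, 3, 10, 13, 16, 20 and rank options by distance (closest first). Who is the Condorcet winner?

C

With single-peaked preferences on a line, the Condorcet winner is the candidate closest to the median voter.
The median voter (position 10) is closest to C at 9.
Check: C vs B — voters closer to C: 4 of 7.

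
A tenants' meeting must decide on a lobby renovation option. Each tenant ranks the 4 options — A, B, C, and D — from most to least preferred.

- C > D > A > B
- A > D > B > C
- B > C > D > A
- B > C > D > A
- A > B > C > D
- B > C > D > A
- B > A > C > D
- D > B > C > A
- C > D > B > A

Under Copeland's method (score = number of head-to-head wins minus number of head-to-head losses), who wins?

B

Pairwise results:
  A vs B: B wins 6–3.
  A vs C: C wins 6–3.
  A vs D: D wins 6–3.
  B vs C: B wins 7–2.
  B vs D: B wins 5–4.
  C vs D: C wins 7–2.
Copeland scores (wins − losses):
  A: 0 − 3 = -3
  B: 3 − 0 = 3
  C: 2 − 1 = 1
  D: 1 − 2 = -1
B has the best Copeland score.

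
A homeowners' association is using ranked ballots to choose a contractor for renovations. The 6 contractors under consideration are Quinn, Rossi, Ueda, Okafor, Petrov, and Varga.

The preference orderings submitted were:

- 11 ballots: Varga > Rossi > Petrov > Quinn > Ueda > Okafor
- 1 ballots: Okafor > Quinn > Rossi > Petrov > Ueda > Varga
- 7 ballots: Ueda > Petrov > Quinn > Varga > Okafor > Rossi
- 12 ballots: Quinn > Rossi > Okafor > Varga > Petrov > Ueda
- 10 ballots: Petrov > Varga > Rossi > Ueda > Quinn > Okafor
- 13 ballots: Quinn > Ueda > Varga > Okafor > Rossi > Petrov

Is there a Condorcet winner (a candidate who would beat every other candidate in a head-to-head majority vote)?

No

Head-to-head results (54 voters total):
Quinn vs Rossi: Quinn wins 33–21.
Quinn vs Ueda: Quinn wins 37–17.
Quinn vs Okafor: Quinn wins 53–1.
Quinn vs Petrov: Petrov wins 28–26.
Quinn vs Varga: Quinn wins 33–21.
Rossi vs Ueda: Rossi wins 34–20.
Rossi vs Okafor: Rossi wins 33–21.
Rossi vs Petrov: Rossi wins 37–17.
Rossi vs Varga: Varga wins 41–13.
Ueda vs Okafor: Ueda wins 41–13.
Ueda vs Petrov: Petrov wins 34–20.
Ueda vs Varga: Varga wins 33–21.
Okafor vs Petrov: Petrov wins 28–26.
Okafor vs Varga: Varga wins 41–13.
Petrov vs Varga: Varga wins 36–18.
No candidate beats all others: Quinn beats Rossi beats Petrov beats Quinn, a majority cycle.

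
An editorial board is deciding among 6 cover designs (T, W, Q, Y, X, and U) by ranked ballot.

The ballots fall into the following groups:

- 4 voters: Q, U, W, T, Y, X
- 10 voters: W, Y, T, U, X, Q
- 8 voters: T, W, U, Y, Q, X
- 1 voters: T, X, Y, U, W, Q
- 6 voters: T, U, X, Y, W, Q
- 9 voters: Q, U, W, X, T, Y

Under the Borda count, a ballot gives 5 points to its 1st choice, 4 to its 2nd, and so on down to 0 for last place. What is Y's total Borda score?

75

Borda scores:
  T: 4·2 + 10·3 + 8·5 + 5 + 6·5 + 9·1 = 122
  W: 4·3 + 10·5 + 8·4 + 1 + 6·1 + 9·3 = 128
  Q: 4·5 + 10·0 + 8·1 + 0 + 6·0 + 9·5 = 73
  Y: 4·1 + 10·4 + 8·2 + 3 + 6·2 + 9·0 = 75
  X: 4·0 + 10·1 + 8·0 + 4 + 6·3 + 9·2 = 50
  U: 4·4 + 10·2 + 8·3 + 2 + 6·4 + 9·4 = 122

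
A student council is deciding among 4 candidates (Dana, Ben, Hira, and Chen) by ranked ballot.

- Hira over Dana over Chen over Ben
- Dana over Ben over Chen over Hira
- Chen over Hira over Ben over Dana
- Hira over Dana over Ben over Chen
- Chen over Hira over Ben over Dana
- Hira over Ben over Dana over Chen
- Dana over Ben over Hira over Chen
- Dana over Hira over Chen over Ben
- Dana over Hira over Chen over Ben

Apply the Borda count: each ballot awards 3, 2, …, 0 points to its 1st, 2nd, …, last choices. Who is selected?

Hira

Borda scores:
  Dana: 2 + 3 + 0 + 2 + 0 + 1 + 3 + 3 + 3 = 17
  Ben: 0 + 2 + 1 + 1 + 1 + 2 + 2 + 0 + 0 = 9
  Hira: 3 + 0 + 2 + 3 + 2 + 3 + 1 + 2 + 2 = 18
  Chen: 1 + 1 + 3 + 0 + 3 + 0 + 0 + 1 + 1 = 10
Hira has the highest total.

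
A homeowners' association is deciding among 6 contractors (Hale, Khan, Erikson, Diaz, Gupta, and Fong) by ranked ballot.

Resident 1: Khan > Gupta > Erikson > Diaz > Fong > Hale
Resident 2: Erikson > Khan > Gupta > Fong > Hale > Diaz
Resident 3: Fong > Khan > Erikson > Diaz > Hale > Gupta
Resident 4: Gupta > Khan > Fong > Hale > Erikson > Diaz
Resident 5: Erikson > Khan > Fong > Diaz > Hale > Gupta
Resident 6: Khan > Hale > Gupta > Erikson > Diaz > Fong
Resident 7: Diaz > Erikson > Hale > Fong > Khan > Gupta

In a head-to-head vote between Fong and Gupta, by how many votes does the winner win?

Ballots ranking Fong above Gupta: 3.
Ballots ranking Gupta above Fong: 4.
Gupta wins 4–3, a margin of 1.

1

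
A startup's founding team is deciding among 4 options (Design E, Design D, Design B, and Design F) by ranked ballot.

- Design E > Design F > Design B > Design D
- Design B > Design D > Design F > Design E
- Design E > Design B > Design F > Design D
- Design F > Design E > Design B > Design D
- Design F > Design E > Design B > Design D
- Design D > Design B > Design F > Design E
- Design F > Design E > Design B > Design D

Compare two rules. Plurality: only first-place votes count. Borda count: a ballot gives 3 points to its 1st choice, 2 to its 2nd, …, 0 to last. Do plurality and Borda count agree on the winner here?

Plurality first-place counts: Design E 2, Design D 1, Design B 1, Design F 3 → Design F.
Borda totals: Design E 12, Design D 5, Design B 11, Design F 14 → Design F.
The two rules agree on Design F.

Yes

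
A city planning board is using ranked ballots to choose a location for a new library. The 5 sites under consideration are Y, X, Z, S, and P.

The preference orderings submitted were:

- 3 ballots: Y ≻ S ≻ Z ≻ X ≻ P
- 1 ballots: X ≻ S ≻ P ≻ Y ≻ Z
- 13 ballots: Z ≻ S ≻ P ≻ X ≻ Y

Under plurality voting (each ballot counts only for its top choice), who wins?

First-place vote totals:
  Y: 3
  X: 1
  Z: 13
  S: 0
  P: 0
Z has the most first-place votes.

Z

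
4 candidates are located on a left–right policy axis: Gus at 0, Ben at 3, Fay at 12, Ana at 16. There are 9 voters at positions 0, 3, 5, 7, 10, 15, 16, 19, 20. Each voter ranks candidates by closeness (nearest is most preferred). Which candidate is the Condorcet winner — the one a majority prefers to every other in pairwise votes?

Fay

With single-peaked preferences on a line, the Condorcet winner is the candidate closest to the median voter.
The median voter (position 10) is closest to Fay at 12.
Check: Fay vs Ana — voters closer to Fay: 5 of 9.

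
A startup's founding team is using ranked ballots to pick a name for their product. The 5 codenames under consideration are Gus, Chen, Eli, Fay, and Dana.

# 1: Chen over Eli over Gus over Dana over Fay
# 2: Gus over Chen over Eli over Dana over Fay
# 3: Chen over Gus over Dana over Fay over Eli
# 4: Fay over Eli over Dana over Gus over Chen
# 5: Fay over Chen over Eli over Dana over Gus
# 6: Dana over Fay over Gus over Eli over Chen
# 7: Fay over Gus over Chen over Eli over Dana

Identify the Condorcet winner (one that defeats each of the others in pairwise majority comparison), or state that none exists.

No Condorcet winner

Head-to-head results (7 voters total):
Gus vs Chen: Gus wins 4–3.
Gus vs Eli: Gus wins 4–3.
Gus vs Fay: Fay wins 4–3.
Gus vs Dana: Gus wins 4–3.
Chen vs Eli: Chen wins 5–2.
Chen vs Fay: Fay wins 4–3.
Chen vs Dana: Chen wins 5–2.
Eli vs Fay: Fay wins 5–2.
Eli vs Dana: Eli wins 5–2.
Fay vs Dana: Dana wins 4–3.
No candidate beats all others: Gus beats Dana beats Fay beats Gus, a majority cycle.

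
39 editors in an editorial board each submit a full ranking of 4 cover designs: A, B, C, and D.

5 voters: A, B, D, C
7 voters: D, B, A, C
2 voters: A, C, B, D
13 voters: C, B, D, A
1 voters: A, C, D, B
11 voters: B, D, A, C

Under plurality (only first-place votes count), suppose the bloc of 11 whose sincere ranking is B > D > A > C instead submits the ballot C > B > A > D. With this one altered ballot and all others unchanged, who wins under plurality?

C

First-place totals with the altered ballot: A 8, B 0, C 24, D 7.
The winner is unchanged: still C.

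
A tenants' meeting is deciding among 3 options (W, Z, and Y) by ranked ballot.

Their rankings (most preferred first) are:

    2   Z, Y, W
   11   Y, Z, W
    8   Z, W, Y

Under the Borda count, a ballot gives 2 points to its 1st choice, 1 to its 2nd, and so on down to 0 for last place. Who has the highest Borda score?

Z

Borda scores:
  W: 2·0 + 11·0 + 8·1 = 8
  Z: 2·2 + 11·1 + 8·2 = 31
  Y: 2·1 + 11·2 + 8·0 = 24
Z has the highest total.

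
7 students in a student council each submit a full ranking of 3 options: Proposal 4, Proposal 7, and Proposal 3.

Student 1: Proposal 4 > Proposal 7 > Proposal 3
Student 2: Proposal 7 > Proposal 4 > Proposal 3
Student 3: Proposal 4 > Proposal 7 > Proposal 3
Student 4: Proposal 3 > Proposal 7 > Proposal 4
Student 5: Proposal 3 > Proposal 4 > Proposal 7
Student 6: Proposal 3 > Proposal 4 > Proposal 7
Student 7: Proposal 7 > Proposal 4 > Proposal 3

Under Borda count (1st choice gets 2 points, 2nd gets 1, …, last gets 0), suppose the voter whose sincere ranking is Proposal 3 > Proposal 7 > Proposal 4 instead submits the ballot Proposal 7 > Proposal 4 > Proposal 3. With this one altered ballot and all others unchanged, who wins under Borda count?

Borda totals with the altered ballot: Proposal 4 9, Proposal 7 8, Proposal 3 4.
The winner is unchanged: still Proposal 4.

Proposal 4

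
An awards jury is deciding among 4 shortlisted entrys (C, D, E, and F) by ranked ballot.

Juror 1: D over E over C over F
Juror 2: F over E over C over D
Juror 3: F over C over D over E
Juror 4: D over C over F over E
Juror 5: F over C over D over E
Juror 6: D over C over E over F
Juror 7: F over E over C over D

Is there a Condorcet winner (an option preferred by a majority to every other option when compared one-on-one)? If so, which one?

Head-to-head results (7 voters total):
C vs D: C wins 4–3.
C vs E: C wins 4–3.
C vs F: F wins 4–3.
D vs E: D wins 5–2.
D vs F: F wins 4–3.
E vs F: F wins 5–2.
F beats each rival — C (4–3), D (4–3), E (5–2) — so F is the Condorcet winner.

F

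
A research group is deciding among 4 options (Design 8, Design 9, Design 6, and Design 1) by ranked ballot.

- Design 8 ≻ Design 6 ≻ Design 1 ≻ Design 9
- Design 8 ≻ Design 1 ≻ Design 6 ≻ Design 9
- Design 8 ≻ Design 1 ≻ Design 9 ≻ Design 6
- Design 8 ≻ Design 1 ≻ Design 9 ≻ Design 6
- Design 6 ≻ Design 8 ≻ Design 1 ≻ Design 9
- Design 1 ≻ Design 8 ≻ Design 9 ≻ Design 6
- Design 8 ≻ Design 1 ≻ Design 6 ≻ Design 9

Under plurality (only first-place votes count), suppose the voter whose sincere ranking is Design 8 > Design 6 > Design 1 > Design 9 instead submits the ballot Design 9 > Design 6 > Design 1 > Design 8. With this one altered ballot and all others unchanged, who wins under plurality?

Design 8

First-place totals with the altered ballot: Design 8 4, Design 9 1, Design 6 1, Design 1 1.
The winner is unchanged: still Design 8.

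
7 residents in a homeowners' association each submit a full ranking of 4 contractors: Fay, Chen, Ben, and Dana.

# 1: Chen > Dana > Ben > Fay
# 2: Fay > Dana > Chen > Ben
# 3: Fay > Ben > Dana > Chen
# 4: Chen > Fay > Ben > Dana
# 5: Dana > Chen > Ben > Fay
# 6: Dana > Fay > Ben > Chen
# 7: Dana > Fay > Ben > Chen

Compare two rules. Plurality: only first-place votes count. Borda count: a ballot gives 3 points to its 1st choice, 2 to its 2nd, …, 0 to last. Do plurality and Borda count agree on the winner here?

Yes

Plurality first-place counts: Fay 2, Chen 2, Ben 0, Dana 3 → Dana.
Borda totals: Fay 12, Chen 9, Ben 7, Dana 14 → Dana.
The two rules agree on Dana.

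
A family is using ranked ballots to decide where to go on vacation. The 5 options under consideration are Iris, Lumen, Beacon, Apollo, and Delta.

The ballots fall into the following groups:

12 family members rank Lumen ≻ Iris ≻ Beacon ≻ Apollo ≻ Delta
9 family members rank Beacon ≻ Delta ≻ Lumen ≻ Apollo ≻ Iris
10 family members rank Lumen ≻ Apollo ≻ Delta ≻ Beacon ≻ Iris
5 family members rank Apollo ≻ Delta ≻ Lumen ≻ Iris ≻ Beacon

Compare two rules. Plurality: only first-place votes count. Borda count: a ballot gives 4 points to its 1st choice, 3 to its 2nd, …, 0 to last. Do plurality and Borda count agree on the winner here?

Yes

Plurality first-place counts: Iris 0, Lumen 22, Beacon 9, Apollo 5, Delta 0 → Lumen.
Borda totals: Iris 41, Lumen 116, Beacon 70, Apollo 71, Delta 62 → Lumen.
The two rules agree on Lumen.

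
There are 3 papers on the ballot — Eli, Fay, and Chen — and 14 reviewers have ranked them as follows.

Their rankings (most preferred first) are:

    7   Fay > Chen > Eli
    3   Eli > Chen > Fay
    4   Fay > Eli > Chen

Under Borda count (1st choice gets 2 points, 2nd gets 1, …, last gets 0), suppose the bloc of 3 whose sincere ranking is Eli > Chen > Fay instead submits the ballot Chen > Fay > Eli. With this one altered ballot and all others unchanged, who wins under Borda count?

Fay

Borda totals with the altered ballot: Eli 4, Fay 25, Chen 13.
The winner is unchanged: still Fay.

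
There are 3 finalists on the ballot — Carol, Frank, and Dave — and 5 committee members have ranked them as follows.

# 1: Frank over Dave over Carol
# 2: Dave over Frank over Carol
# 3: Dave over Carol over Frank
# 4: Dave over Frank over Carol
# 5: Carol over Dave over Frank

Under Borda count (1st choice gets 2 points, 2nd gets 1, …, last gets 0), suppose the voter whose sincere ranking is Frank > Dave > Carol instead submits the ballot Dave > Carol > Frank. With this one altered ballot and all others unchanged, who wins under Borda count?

Borda totals with the altered ballot: Carol 4, Frank 2, Dave 9.
The winner is unchanged: still Dave.

Dave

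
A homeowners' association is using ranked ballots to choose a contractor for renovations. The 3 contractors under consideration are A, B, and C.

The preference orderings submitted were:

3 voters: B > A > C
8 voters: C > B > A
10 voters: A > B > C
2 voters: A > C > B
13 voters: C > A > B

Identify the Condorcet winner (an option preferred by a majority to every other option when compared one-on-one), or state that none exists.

Head-to-head results (36 voters total):
A vs B: A wins 25–11.
A vs C: C wins 21–15.
B vs C: C wins 23–13.
C beats each rival — A (21–15), B (23–13) — so C is the Condorcet winner.

C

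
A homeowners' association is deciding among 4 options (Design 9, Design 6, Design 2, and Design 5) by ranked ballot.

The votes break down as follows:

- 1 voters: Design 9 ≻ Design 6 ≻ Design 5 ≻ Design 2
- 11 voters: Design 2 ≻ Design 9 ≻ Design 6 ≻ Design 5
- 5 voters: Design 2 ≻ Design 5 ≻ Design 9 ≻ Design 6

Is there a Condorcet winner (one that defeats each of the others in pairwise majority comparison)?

Yes

Head-to-head results (17 voters total):
Design 9 vs Design 6: Design 9 wins 17–0.
Design 9 vs Design 2: Design 2 wins 16–1.
Design 9 vs Design 5: Design 9 wins 12–5.
Design 6 vs Design 2: Design 2 wins 16–1.
Design 6 vs Design 5: Design 6 wins 12–5.
Design 2 vs Design 5: Design 2 wins 16–1.
Design 2 beats each rival — Design 9 (16–1), Design 6 (16–1), Design 5 (16–1) — so Design 2 is the Condorcet winner.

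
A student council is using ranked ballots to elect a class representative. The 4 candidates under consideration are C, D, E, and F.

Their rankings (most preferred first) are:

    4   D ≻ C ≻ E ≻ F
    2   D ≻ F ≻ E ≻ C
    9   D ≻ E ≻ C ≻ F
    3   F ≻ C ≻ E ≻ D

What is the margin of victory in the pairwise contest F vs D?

12

Ballots ranking F above D: 3.
Ballots ranking D above F: 4+2+9 = 15.
D wins 15–3, a margin of 12.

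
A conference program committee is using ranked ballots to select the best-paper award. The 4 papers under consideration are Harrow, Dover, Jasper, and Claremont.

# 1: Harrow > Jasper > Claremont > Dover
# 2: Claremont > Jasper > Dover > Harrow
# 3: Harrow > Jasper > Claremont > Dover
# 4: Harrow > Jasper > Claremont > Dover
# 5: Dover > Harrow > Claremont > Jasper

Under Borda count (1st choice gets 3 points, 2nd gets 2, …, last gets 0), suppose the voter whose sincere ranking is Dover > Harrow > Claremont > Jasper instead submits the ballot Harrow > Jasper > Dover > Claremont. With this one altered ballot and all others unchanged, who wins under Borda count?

Harrow

Borda totals with the altered ballot: Harrow 12, Dover 2, Jasper 10, Claremont 6.
The winner is unchanged: still Harrow.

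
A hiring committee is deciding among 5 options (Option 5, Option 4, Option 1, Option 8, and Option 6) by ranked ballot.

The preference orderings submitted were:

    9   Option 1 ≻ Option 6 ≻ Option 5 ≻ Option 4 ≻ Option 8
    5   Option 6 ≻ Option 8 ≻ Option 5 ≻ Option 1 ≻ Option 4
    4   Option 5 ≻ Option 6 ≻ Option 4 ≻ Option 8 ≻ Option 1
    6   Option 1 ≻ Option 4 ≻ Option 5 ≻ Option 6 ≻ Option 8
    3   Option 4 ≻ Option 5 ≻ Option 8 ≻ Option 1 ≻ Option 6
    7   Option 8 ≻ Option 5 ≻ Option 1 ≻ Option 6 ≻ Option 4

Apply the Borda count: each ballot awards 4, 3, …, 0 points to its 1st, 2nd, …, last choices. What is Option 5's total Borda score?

Borda scores:
  Option 5: 9·2 + 5·2 + 4·4 + 6·2 + 3·3 + 7·3 = 86
  Option 4: 9·1 + 5·0 + 4·2 + 6·3 + 3·4 + 7·0 = 47
  Option 1: 9·4 + 5·1 + 4·0 + 6·4 + 3·1 + 7·2 = 82
  Option 8: 9·0 + 5·3 + 4·1 + 6·0 + 3·2 + 7·4 = 53
  Option 6: 9·3 + 5·4 + 4·3 + 6·1 + 3·0 + 7·1 = 72

86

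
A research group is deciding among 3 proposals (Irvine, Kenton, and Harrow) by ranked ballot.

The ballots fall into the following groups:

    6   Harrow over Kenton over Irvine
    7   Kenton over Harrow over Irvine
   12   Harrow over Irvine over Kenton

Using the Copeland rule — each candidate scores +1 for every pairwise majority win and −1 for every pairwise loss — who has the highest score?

Pairwise results:
  Irvine vs Kenton: Kenton wins 13–12.
  Irvine vs Harrow: Harrow wins 25–0.
  Kenton vs Harrow: Harrow wins 18–7.
Copeland scores (wins − losses):
  Irvine: 0 − 2 = -2
  Kenton: 1 − 1 = 0
  Harrow: 2 − 0 = 2
Harrow has the best Copeland score.

Harrow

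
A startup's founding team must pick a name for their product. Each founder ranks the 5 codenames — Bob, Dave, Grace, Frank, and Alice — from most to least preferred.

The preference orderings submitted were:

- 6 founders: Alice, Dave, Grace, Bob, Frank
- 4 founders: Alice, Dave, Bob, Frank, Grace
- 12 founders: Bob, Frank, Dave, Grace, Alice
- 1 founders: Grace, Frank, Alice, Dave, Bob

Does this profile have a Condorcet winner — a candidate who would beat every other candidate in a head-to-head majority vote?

Head-to-head results (23 voters total):
Bob vs Dave: Bob wins 12–11.
Bob vs Grace: Bob wins 16–7.
Bob vs Frank: Bob wins 22–1.
Bob vs Alice: Bob wins 12–11.
Dave vs Grace: Dave wins 22–1.
Dave vs Frank: Frank wins 13–10.
Dave vs Alice: Dave wins 12–11.
Grace vs Frank: Frank wins 16–7.
Grace vs Alice: Grace wins 13–10.
Frank vs Alice: Frank wins 13–10.
Bob beats each rival — Dave (12–11), Grace (16–7), Frank (22–1), Alice (12–11) — so Bob is the Condorcet winner.

Yes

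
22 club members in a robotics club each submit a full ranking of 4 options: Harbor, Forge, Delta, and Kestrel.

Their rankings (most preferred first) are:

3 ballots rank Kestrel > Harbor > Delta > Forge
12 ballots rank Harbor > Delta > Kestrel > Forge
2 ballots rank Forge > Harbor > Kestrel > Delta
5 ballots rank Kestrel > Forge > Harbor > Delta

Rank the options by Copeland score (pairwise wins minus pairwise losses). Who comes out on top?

Harbor

Pairwise results:
  Harbor vs Forge: Harbor wins 15–7.
  Harbor vs Delta: Harbor wins 22–0.
  Harbor vs Kestrel: Harbor wins 14–8.
  Forge vs Delta: Delta wins 15–7.
  Forge vs Kestrel: Kestrel wins 20–2.
  Delta vs Kestrel: Delta wins 12–10.
Copeland scores (wins − losses):
  Harbor: 3 − 0 = 3
  Forge: 0 − 3 = -3
  Delta: 2 − 1 = 1
  Kestrel: 1 − 2 = -1
Harbor has the best Copeland score.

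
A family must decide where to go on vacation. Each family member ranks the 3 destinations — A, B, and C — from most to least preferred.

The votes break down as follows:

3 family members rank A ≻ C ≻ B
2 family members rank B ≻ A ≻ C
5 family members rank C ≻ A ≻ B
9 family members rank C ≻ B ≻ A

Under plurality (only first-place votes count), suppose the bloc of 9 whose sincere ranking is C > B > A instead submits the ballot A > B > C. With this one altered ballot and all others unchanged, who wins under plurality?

First-place totals with the altered ballot: A 12, B 2, C 5.
The switch changes the winner from C to A.

A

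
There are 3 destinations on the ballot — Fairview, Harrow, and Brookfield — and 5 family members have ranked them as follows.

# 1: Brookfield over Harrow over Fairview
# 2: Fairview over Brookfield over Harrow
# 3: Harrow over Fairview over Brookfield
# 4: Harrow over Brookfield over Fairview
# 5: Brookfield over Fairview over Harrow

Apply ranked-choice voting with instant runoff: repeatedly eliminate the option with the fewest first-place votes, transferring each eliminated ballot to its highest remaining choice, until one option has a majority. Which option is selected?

Brookfield

Round 1: Harrow 2, Brookfield 2, Fairview 1. Fairview has the fewest and is eliminated.
Round 2: Brookfield 3, Harrow 2. Brookfield has a majority.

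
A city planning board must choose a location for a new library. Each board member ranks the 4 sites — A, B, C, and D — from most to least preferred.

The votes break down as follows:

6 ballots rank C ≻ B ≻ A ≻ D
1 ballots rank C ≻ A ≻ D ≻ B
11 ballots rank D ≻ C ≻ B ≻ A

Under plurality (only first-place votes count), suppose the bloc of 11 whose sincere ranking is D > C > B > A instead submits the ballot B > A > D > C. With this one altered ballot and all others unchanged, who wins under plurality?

First-place totals with the altered ballot: A 0, B 11, C 7, D 0.
The switch changes the winner from D to B.

B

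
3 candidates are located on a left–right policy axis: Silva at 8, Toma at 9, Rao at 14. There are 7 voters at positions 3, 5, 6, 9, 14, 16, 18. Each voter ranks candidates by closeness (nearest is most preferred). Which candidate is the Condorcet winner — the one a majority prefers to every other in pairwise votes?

Toma

With single-peaked preferences on a line, the Condorcet winner is the candidate closest to the median voter.
The median voter (position 9) is closest to Toma at 9.
Check: Toma vs Rao — voters closer to Toma: 4 of 7.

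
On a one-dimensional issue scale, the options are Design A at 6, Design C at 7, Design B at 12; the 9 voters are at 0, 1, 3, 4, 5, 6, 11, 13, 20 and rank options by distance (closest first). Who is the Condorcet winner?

With single-peaked preferences on a line, the Condorcet winner is the candidate closest to the median voter.
The median voter (position 5) is closest to Design A at 6.
Check: Design A vs Design C — voters closer to Design A: 6 of 9.

Design A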